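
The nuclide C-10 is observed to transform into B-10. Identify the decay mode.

beta-plus decay or electron capture

ΔA = 10 − 10 = 0; ΔZ = 5 − 6 = -1.
A is unchanged and Z drops by 1 — a proton has become a neutron (β⁺ emission or electron capture).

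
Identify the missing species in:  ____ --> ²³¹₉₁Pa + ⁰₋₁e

Conserve mass number: A = 231 + 0, so A = 231.
Conserve atomic number: Z = 91 − 1, so Z = 90.
Z = 90 is thorium, so the species is ²³¹₉₀Th.

Th-231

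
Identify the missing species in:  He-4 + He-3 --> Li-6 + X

Conserve mass number: 4 + 3 = 6 + A, so A = 1.
Conserve atomic number: 2 + 2 = 3 + Z, so Z = 1.
A = 1 and Z = 1 is H-1 — a proton.

proton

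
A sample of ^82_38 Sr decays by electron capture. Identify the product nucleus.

Electron capture: mass number changes by +0, atomic number by -1.
A: 82 = 82; Z: 38 − 1 = 37.
Z = 37 is rubidium, so the daughter is ^82_37 Rb.

Rb-82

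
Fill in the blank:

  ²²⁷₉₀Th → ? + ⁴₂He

Ra-223

Conserve mass number: 227 = A + 4, so A = 223.
Conserve atomic number: 90 = Z + 2, so Z = 88.
Z = 88 is radium, so the species is ²²³₈₈Ra.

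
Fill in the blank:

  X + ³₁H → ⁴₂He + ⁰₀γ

Conserve mass number: A + 3 = 4 + 0, so A = 1.
Conserve atomic number: Z + 1 = 2 + 0, so Z = 1.
A = 1 and Z = 1 is ¹₁H — a proton.

proton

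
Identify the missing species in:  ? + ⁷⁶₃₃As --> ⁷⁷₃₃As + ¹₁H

Conserve mass number: A + 76 = 77 + 1, so A = 2.
Conserve atomic number: Z + 33 = 33 + 1, so Z = 1.
A = 2 and Z = 1 is ²₁H — a deuteron.

deuteron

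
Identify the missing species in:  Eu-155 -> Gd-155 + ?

Conserve mass number: 155 = 155 + A, so A = 0.
Conserve atomic number: 63 = 64 + Z, so Z = -1.
A = 0 and Z = -1 is e⁻ — a beta-minus particle.

beta-minus particle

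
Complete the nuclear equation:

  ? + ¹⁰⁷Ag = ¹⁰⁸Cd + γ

proton

Conserve mass number: A + 107 = 108 + 0, so A = 1.
Conserve atomic number: Z + 47 = 48 + 0, so Z = 1.
A = 1 and Z = 1 is ¹H — a proton.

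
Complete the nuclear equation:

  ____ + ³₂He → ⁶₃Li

Conserve mass number: A + 3 = 6, so A = 3.
Conserve atomic number: Z + 2 = 3, so Z = 1.
A = 3 and Z = 1 is ³₁H — a triton.

triton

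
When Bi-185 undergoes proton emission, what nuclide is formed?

Proton emission: mass number changes by -1, atomic number by -1.
A: 185 − 1 = 184; Z: 83 − 1 = 82.
Z = 82 is lead, so the daughter is Pb-184.

Pb-184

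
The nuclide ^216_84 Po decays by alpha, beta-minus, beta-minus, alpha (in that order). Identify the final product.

Start: (A, Z) = (216, 84).
After α: (212, 82).
After β⁻: (212, 83).
After β⁻: (212, 84).
After α: (208, 82).
Z = 82 is lead.

Pb-208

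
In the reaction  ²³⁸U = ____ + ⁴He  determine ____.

Th-234

Conserve mass number: 238 = A + 4, so A = 234.
Conserve atomic number: 92 = Z + 2, so Z = 90.
Z = 90 is thorium, so the species is ²³⁴Th.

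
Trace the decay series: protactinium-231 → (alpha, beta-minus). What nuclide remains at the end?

Th-227

Start: (A, Z) = (231, 91).
After α: (227, 89).
After β⁻: (227, 90).
Z = 90 is thorium.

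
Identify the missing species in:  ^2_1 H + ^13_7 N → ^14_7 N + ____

Conserve mass number: 2 + 13 = 14 + A, so A = 1.
Conserve atomic number: 1 + 7 = 7 + Z, so Z = 1.
A = 1 and Z = 1 is ^1_1 H — a proton.

proton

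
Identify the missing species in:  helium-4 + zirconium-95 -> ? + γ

Conserve mass number: 4 + 95 = A + 0, so A = 99.
Conserve atomic number: 2 + 40 = Z + 0, so Z = 42.
Z = 42 is molybdenum, so the species is molybdenum-99.

Mo-99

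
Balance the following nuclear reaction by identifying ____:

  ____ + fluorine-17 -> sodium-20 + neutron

alpha particle

Conserve mass number: A + 17 = 20 + 1, so A = 4.
Conserve atomic number: Z + 9 = 11 + 0, so Z = 2.
A = 4 and Z = 2 is helium-4 — an alpha particle.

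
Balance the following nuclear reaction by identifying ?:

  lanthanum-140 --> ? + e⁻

Conserve mass number: 140 = A + 0, so A = 140.
Conserve atomic number: 57 = Z − 1, so Z = 58.
Z = 58 is cerium, so the species is cerium-140.

Ce-140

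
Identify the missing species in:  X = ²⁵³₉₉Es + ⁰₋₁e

Cf-253

Conserve mass number: A = 253 + 0, so A = 253.
Conserve atomic number: Z = 99 − 1, so Z = 98.
Z = 98 is californium, so the species is ²⁵³₉₈Cf.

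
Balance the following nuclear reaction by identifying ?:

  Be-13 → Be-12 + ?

Conserve mass number: 13 = 12 + A, so A = 1.
Conserve atomic number: 4 = 4 + Z, so Z = 0.
A = 1 and Z = 0 is n — a neutron.

neutron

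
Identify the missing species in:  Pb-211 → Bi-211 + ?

Conserve mass number: 211 = 211 + A, so A = 0.
Conserve atomic number: 82 = 83 + Z, so Z = -1.
A = 0 and Z = -1 is e⁻ — a beta-minus particle.

beta-minus particle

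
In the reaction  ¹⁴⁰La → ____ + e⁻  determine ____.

Ce-140

Conserve mass number: 140 = A + 0, so A = 140.
Conserve atomic number: 57 = Z − 1, so Z = 58.
Z = 58 is cerium, so the species is ¹⁴⁰Ce.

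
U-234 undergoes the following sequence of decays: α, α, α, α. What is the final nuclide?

Po-218

Start: (A, Z) = (234, 92).
After α: (230, 90).
After α: (226, 88).
After α: (222, 86).
After α: (218, 84).
Z = 84 is polonium.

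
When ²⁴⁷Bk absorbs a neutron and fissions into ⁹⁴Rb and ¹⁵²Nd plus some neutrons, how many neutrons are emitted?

2

Conserve mass number: 248 = 94 + 152 + k, so k = 248 − 246 = 2.
Check atomic number: 97 = 37 + 60 + 0 = 97. ✓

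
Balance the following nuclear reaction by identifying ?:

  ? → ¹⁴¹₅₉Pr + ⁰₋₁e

Ce-141

Conserve mass number: A = 141 + 0, so A = 141.
Conserve atomic number: Z = 59 − 1, so Z = 58.
Z = 58 is cerium, so the species is ¹⁴¹₅₈Ce.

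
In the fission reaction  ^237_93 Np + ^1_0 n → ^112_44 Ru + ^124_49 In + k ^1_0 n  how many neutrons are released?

2

Conserve mass number: 238 = 112 + 124 + k, so k = 238 − 236 = 2.
Check atomic number: 93 = 44 + 49 + 0 = 93. ✓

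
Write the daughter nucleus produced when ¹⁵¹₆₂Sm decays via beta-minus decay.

Eu-151

Beta-minus decay: mass number changes by +0, atomic number by +1.
A: 151 = 151; Z: 62 + 1 = 63.
Z = 63 is europium, so the daughter is ¹⁵¹₆₃Eu.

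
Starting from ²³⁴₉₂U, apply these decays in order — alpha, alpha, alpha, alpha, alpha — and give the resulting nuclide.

Start: (A, Z) = (234, 92).
After α: (230, 90).
After α: (226, 88).
After α: (222, 86).
After α: (218, 84).
After α: (214, 82).
Z = 82 is lead.

Pb-214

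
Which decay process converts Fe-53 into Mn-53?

beta-plus decay or electron capture

ΔA = 53 − 53 = 0; ΔZ = 25 − 26 = -1.
A is unchanged and Z drops by 1 — a proton has become a neutron (β⁺ emission or electron capture).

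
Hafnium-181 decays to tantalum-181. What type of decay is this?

ΔA = 181 − 181 = 0; ΔZ = 73 − 72 = +1.
A is unchanged and Z rises by 1 — a neutron has become a proton (β⁻ decay).

beta-minus decay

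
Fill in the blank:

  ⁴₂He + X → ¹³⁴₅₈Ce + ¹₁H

Conserve mass number: 4 + A = 134 + 1, so A = 131.
Conserve atomic number: 2 + Z = 58 + 1, so Z = 57.
Z = 57 is lanthanum, so the species is ¹³¹₅₇La.

La-131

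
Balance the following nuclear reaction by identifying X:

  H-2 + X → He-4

Conserve mass number: 2 + A = 4, so A = 2.
Conserve atomic number: 1 + Z = 2, so Z = 1.
A = 2 and Z = 1 is H-2 — a deuteron.

deuteron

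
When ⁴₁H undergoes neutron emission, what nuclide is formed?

Neutron emission: mass number changes by -1, atomic number by +0.
A: 4 − 1 = 3; Z: 1 = 1.
Z = 1 is hydrogen, so the daughter is ³₁H.

H-3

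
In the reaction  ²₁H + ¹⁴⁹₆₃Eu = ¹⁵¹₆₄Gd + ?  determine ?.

Conserve mass number: 2 + 149 = 151 + A, so A = 0.
Conserve atomic number: 1 + 63 = 64 + Z, so Z = 0.
A = 0 and Z = 0 is ⁰₀γ — a gamma ray.

gamma ray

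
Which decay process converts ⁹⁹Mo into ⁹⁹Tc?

beta-minus decay

ΔA = 99 − 99 = 0; ΔZ = 43 − 42 = +1.
A is unchanged and Z rises by 1 — a neutron has become a proton (β⁻ decay).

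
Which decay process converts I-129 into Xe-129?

beta-minus decay

ΔA = 129 − 129 = 0; ΔZ = 54 − 53 = +1.
A is unchanged and Z rises by 1 — a neutron has become a proton (β⁻ decay).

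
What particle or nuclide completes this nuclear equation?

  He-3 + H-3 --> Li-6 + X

gamma ray

Conserve mass number: 3 + 3 = 6 + A, so A = 0.
Conserve atomic number: 2 + 1 = 3 + Z, so Z = 0.
A = 0 and Z = 0 is γ — a gamma ray.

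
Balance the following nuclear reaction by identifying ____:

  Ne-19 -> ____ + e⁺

Conserve mass number: 19 = A + 0, so A = 19.
Conserve atomic number: 10 = Z + 1, so Z = 9.
Z = 9 is fluorine, so the species is F-19.

F-19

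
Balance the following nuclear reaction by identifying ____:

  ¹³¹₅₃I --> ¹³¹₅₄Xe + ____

beta-minus particle

Conserve mass number: 131 = 131 + A, so A = 0.
Conserve atomic number: 53 = 54 + Z, so Z = -1.
A = 0 and Z = -1 is ⁰₋₁e — a beta-minus particle.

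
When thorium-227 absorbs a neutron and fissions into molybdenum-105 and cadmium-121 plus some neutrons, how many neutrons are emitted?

2

Conserve mass number: 228 = 105 + 121 + k, so k = 228 − 226 = 2.
Check atomic number: 90 = 42 + 48 + 0 = 90. ✓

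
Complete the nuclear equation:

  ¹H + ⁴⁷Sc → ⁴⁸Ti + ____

Conserve mass number: 1 + 47 = 48 + A, so A = 0.
Conserve atomic number: 1 + 21 = 22 + Z, so Z = 0.
A = 0 and Z = 0 is γ — a gamma ray.

gamma ray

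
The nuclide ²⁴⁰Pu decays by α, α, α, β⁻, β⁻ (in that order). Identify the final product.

Start: (A, Z) = (240, 94).
After α: (236, 92).
After α: (232, 90).
After α: (228, 88).
After β⁻: (228, 89).
After β⁻: (228, 90).
Z = 90 is thorium.

Th-228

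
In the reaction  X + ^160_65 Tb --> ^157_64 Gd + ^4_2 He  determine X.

proton

Conserve mass number: A + 160 = 157 + 4, so A = 1.
Conserve atomic number: Z + 65 = 64 + 2, so Z = 1.
A = 1 and Z = 1 is ^1_1 H — a proton.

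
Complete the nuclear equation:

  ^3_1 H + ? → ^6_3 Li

Conserve mass number: 3 + A = 6, so A = 3.
Conserve atomic number: 1 + Z = 3, so Z = 2.
Z = 2 is helium, so the species is ^3_2 He.

He-3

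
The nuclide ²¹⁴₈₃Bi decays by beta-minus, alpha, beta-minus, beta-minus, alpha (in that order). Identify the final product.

Start: (A, Z) = (214, 83).
After β⁻: (214, 84).
After α: (210, 82).
After β⁻: (210, 83).
After β⁻: (210, 84).
After α: (206, 82).
Z = 82 is lead.

Pb-206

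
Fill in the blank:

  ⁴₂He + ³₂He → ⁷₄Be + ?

Conserve mass number: 4 + 3 = 7 + A, so A = 0.
Conserve atomic number: 2 + 2 = 4 + Z, so Z = 0.
A = 0 and Z = 0 is ⁰₀γ — a gamma ray.

gamma ray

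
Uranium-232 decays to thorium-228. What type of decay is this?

alpha decay

ΔA = 228 − 232 = -4; ΔZ = 90 − 92 = -2.
A drops by 4 and Z drops by 2 — the signature of alpha emission.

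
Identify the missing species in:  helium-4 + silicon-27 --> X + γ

Conserve mass number: 4 + 27 = A + 0, so A = 31.
Conserve atomic number: 2 + 14 = Z + 0, so Z = 16.
Z = 16 is sulfur, so the species is sulfur-31.

S-31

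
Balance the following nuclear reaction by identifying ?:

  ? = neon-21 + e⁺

Conserve mass number: A = 21 + 0, so A = 21.
Conserve atomic number: Z = 10 + 1, so Z = 11.
Z = 11 is sodium, so the species is sodium-21.

Na-21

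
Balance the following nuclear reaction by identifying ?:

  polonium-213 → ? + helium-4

Conserve mass number: 213 = A + 4, so A = 209.
Conserve atomic number: 84 = Z + 2, so Z = 82.
Z = 82 is lead, so the species is lead-209.

Pb-209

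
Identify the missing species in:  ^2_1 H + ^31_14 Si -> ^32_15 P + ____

neutron

Conserve mass number: 2 + 31 = 32 + A, so A = 1.
Conserve atomic number: 1 + 14 = 15 + Z, so Z = 0.
A = 1 and Z = 0 is ^1_0 n — a neutron.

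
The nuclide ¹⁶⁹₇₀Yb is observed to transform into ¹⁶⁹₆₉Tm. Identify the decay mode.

ΔA = 169 − 169 = 0; ΔZ = 69 − 70 = -1.
A is unchanged and Z drops by 1 — a proton has become a neutron (β⁺ emission or electron capture).

beta-plus decay or electron capture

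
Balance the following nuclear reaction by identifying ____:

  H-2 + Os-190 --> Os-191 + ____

Conserve mass number: 2 + 190 = 191 + A, so A = 1.
Conserve atomic number: 1 + 76 = 76 + Z, so Z = 1.
A = 1 and Z = 1 is H-1 — a proton.

proton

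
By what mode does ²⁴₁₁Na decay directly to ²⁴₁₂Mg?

ΔA = 24 − 24 = 0; ΔZ = 12 − 11 = +1.
A is unchanged and Z rises by 1 — a neutron has become a proton (β⁻ decay).

beta-minus decay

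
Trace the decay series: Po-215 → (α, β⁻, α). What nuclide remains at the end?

Start: (A, Z) = (215, 84).
After α: (211, 82).
After β⁻: (211, 83).
After α: (207, 81).
Z = 81 is thallium.

Tl-207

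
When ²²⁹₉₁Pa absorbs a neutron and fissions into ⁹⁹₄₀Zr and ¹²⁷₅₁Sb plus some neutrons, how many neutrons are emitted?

Conserve mass number: 230 = 99 + 127 + k, so k = 230 − 226 = 4.
Check atomic number: 91 = 40 + 51 + 0 = 91. ✓

4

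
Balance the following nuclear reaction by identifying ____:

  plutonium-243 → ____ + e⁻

Conserve mass number: 243 = A + 0, so A = 243.
Conserve atomic number: 94 = Z − 1, so Z = 95.
Z = 95 is americium, so the species is americium-243.

Am-243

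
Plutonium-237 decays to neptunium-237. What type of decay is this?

ΔA = 237 − 237 = 0; ΔZ = 93 − 94 = -1.
A is unchanged and Z drops by 1 — a proton has become a neutron (β⁺ emission or electron capture).

beta-plus decay or electron capture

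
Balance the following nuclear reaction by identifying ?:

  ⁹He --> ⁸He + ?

neutron

Conserve mass number: 9 = 8 + A, so A = 1.
Conserve atomic number: 2 = 2 + Z, so Z = 0.
A = 1 and Z = 0 is ¹n — a neutron.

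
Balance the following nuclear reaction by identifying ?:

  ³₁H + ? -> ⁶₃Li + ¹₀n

Conserve mass number: 3 + A = 6 + 1, so A = 4.
Conserve atomic number: 1 + Z = 3 + 0, so Z = 2.
A = 4 and Z = 2 is ⁴₂He — an alpha particle.

alpha particle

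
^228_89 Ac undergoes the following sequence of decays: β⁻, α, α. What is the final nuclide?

Rn-220

Start: (A, Z) = (228, 89).
After β⁻: (228, 90).
After α: (224, 88).
After α: (220, 86).
Z = 86 is radon.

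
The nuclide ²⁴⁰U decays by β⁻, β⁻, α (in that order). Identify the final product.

Start: (A, Z) = (240, 92).
After β⁻: (240, 93).
After β⁻: (240, 94).
After α: (236, 92).
Z = 92 is uranium.

U-236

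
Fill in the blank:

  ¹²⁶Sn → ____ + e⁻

Conserve mass number: 126 = A + 0, so A = 126.
Conserve atomic number: 50 = Z − 1, so Z = 51.
Z = 51 is antimony, so the species is ¹²⁶Sb.

Sb-126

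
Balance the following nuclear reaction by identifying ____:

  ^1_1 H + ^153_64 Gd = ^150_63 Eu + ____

Conserve mass number: 1 + 153 = 150 + A, so A = 4.
Conserve atomic number: 1 + 64 = 63 + Z, so Z = 2.
A = 4 and Z = 2 is ^4_2 He — an alpha particle.

alpha particle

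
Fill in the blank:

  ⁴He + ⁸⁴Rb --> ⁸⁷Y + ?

Conserve mass number: 4 + 84 = 87 + A, so A = 1.
Conserve atomic number: 2 + 37 = 39 + Z, so Z = 0.
A = 1 and Z = 0 is ¹n — a neutron.

neutron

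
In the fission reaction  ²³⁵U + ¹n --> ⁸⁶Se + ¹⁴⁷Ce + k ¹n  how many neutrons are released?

Conserve mass number: 236 = 86 + 147 + k, so k = 236 − 233 = 3.
Check atomic number: 92 = 34 + 58 + 0 = 92. ✓

3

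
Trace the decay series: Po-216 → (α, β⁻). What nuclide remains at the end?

Bi-212

Start: (A, Z) = (216, 84).
After α: (212, 82).
After β⁻: (212, 83).
Z = 83 is bismuth.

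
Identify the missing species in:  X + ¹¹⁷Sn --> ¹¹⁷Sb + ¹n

Conserve mass number: A + 117 = 117 + 1, so A = 1.
Conserve atomic number: Z + 50 = 51 + 0, so Z = 1.
A = 1 and Z = 1 is ¹H — a proton.

proton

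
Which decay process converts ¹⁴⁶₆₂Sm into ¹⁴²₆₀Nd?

alpha decay

ΔA = 142 − 146 = -4; ΔZ = 60 − 62 = -2.
A drops by 4 and Z drops by 2 — the signature of alpha emission.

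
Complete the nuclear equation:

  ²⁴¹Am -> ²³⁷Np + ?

alpha particle

Conserve mass number: 241 = 237 + A, so A = 4.
Conserve atomic number: 95 = 93 + Z, so Z = 2.
A = 4 and Z = 2 is ⁴He — an alpha particle.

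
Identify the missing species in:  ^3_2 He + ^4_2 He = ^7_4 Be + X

Conserve mass number: 3 + 4 = 7 + A, so A = 0.
Conserve atomic number: 2 + 2 = 4 + Z, so Z = 0.
A = 0 and Z = 0 is ^0_0 γ — a gamma ray.

gamma ray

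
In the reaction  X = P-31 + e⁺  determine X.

S-31

Conserve mass number: A = 31 + 0, so A = 31.
Conserve atomic number: Z = 15 + 1, so Z = 16.
Z = 16 is sulfur, so the species is S-31.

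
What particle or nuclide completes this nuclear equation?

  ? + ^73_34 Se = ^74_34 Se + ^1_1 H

deuteron

Conserve mass number: A + 73 = 74 + 1, so A = 2.
Conserve atomic number: Z + 34 = 34 + 1, so Z = 1.
A = 2 and Z = 1 is ^2_1 H — a deuteron.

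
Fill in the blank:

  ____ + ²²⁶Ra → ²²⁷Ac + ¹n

deuteron

Conserve mass number: A + 226 = 227 + 1, so A = 2.
Conserve atomic number: Z + 88 = 89 + 0, so Z = 1.
A = 2 and Z = 1 is ²H — a deuteron.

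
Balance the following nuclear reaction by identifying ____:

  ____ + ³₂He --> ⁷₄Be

Conserve mass number: A + 3 = 7, so A = 4.
Conserve atomic number: Z + 2 = 4, so Z = 2.
A = 4 and Z = 2 is ⁴₂He — an alpha particle.

alpha particle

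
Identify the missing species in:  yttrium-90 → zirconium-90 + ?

Conserve mass number: 90 = 90 + A, so A = 0.
Conserve atomic number: 39 = 40 + Z, so Z = -1.
A = 0 and Z = -1 is e⁻ — a beta-minus particle.

beta-minus particle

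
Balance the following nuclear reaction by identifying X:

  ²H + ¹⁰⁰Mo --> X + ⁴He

Nb-98

Conserve mass number: 2 + 100 = A + 4, so A = 98.
Conserve atomic number: 1 + 42 = Z + 2, so Z = 41.
Z = 41 is niobium, so the species is ⁹⁸Nb.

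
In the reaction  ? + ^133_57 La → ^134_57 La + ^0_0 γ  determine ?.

neutron

Conserve mass number: A + 133 = 134 + 0, so A = 1.
Conserve atomic number: Z + 57 = 57 + 0, so Z = 0.
A = 1 and Z = 0 is ^1_0 n — a neutron.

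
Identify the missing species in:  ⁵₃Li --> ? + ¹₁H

He-4

Conserve mass number: 5 = A + 1, so A = 4.
Conserve atomic number: 3 = Z + 1, so Z = 2.
A = 4 and Z = 2 is ⁴₂He — an alpha particle.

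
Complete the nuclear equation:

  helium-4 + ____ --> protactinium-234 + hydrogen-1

Th-231

Conserve mass number: 4 + A = 234 + 1, so A = 231.
Conserve atomic number: 2 + Z = 91 + 1, so Z = 90.
Z = 90 is thorium, so the species is thorium-231.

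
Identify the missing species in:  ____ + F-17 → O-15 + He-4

Conserve mass number: A + 17 = 15 + 4, so A = 2.
Conserve atomic number: Z + 9 = 8 + 2, so Z = 1.
A = 2 and Z = 1 is H-2 — a deuteron.

deuteron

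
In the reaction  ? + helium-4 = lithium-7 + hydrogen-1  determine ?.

alpha particle

Conserve mass number: A + 4 = 7 + 1, so A = 4.
Conserve atomic number: Z + 2 = 3 + 1, so Z = 2.
A = 4 and Z = 2 is helium-4 — an alpha particle.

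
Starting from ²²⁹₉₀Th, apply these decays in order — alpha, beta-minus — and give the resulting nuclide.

Ac-225

Start: (A, Z) = (229, 90).
After α: (225, 88).
After β⁻: (225, 89).
Z = 89 is actinium.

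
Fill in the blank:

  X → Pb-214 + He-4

Po-218

Conserve mass number: A = 214 + 4, so A = 218.
Conserve atomic number: Z = 82 + 2, so Z = 84.
Z = 84 is polonium, so the species is Po-218.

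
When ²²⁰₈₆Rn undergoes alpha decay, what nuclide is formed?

Po-216

Alpha decay: mass number changes by -4, atomic number by -2.
A: 220 − 4 = 216; Z: 86 − 2 = 84.
Z = 84 is polonium, so the daughter is ²¹⁶₈₄Po.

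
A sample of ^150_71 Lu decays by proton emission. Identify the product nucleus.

Yb-149

Proton emission: mass number changes by -1, atomic number by -1.
A: 150 − 1 = 149; Z: 71 − 1 = 70.
Z = 70 is ytterbium, so the daughter is ^149_70 Yb.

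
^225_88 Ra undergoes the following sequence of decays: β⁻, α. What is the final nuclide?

Fr-221

Start: (A, Z) = (225, 88).
After β⁻: (225, 89).
After α: (221, 87).
Z = 87 is francium.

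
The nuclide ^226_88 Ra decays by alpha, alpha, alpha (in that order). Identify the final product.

Pb-214

Start: (A, Z) = (226, 88).
After α: (222, 86).
After α: (218, 84).
After α: (214, 82).
Z = 82 is lead.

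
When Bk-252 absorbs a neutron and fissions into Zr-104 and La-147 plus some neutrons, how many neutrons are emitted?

Conserve mass number: 253 = 104 + 147 + k, so k = 253 − 251 = 2.
Check atomic number: 97 = 40 + 57 + 0 = 97. ✓

2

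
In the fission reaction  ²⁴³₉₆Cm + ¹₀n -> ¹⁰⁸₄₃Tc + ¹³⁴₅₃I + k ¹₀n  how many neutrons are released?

2

Conserve mass number: 244 = 108 + 134 + k, so k = 244 − 242 = 2.
Check atomic number: 96 = 43 + 53 + 0 = 96. ✓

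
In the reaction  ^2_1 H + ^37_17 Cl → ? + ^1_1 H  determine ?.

Conserve mass number: 2 + 37 = A + 1, so A = 38.
Conserve atomic number: 1 + 17 = Z + 1, so Z = 17.
Z = 17 is chlorine, so the species is ^38_17 Cl.

Cl-38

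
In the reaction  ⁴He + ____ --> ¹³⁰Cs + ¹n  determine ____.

Conserve mass number: 4 + A = 130 + 1, so A = 127.
Conserve atomic number: 2 + Z = 55 + 0, so Z = 53.
Z = 53 is iodine, so the species is ¹²⁷I.

I-127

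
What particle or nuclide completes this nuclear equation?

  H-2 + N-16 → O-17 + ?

Conserve mass number: 2 + 16 = 17 + A, so A = 1.
Conserve atomic number: 1 + 7 = 8 + Z, so Z = 0.
A = 1 and Z = 0 is n — a neutron.

neutron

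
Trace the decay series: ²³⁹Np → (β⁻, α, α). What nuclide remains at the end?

Start: (A, Z) = (239, 93).
After β⁻: (239, 94).
After α: (235, 92).
After α: (231, 90).
Z = 90 is thorium.

Th-231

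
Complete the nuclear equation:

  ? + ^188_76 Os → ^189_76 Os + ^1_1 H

Conserve mass number: A + 188 = 189 + 1, so A = 2.
Conserve atomic number: Z + 76 = 76 + 1, so Z = 1.
A = 2 and Z = 1 is ^2_1 H — a deuteron.

deuteron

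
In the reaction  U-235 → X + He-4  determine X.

Conserve mass number: 235 = A + 4, so A = 231.
Conserve atomic number: 92 = Z + 2, so Z = 90.
Z = 90 is thorium, so the species is Th-231.

Th-231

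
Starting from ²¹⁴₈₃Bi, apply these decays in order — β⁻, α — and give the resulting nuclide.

Start: (A, Z) = (214, 83).
After β⁻: (214, 84).
After α: (210, 82).
Z = 82 is lead.

Pb-210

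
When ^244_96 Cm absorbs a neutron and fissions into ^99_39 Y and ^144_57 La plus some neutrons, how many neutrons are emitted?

2

Conserve mass number: 245 = 99 + 144 + k, so k = 245 − 243 = 2.
Check atomic number: 96 = 39 + 57 + 0 = 96. ✓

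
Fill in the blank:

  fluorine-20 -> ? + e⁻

Ne-20

Conserve mass number: 20 = A + 0, so A = 20.
Conserve atomic number: 9 = Z − 1, so Z = 10.
Z = 10 is neon, so the species is neon-20.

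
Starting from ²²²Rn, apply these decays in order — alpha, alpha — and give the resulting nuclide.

Pb-214

Start: (A, Z) = (222, 86).
After α: (218, 84).
After α: (214, 82).
Z = 82 is lead.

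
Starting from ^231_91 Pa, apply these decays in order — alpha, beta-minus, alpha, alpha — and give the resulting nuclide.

Rn-219

Start: (A, Z) = (231, 91).
After α: (227, 89).
After β⁻: (227, 90).
After α: (223, 88).
After α: (219, 86).
Z = 86 is radon.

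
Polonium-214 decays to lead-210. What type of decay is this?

alpha decay

ΔA = 210 − 214 = -4; ΔZ = 82 − 84 = -2.
A drops by 4 and Z drops by 2 — the signature of alpha emission.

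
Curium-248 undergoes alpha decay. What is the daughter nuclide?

Alpha decay: mass number changes by -4, atomic number by -2.
A: 248 − 4 = 244; Z: 96 − 2 = 94.
Z = 94 is plutonium, so the daughter is plutonium-244.

Pu-244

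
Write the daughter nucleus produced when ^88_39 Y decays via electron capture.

Sr-88

Electron capture: mass number changes by +0, atomic number by -1.
A: 88 = 88; Z: 39 − 1 = 38.
Z = 38 is strontium, so the daughter is ^88_38 Sr.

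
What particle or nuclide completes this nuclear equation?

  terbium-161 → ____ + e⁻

Dy-161

Conserve mass number: 161 = A + 0, so A = 161.
Conserve atomic number: 65 = Z − 1, so Z = 66.
Z = 66 is dysprosium, so the species is dysprosium-161.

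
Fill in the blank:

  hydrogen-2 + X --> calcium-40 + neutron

Conserve mass number: 2 + A = 40 + 1, so A = 39.
Conserve atomic number: 1 + Z = 20 + 0, so Z = 19.
Z = 19 is potassium, so the species is potassium-39.

K-39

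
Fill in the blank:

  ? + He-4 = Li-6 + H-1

Conserve mass number: A + 4 = 6 + 1, so A = 3.
Conserve atomic number: Z + 2 = 3 + 1, so Z = 2.
Z = 2 is helium, so the species is He-3.

He-3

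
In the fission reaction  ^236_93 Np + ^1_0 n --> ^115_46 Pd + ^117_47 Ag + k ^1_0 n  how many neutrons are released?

5

Conserve mass number: 237 = 115 + 117 + k, so k = 237 − 232 = 5.
Check atomic number: 93 = 46 + 47 + 0 = 93. ✓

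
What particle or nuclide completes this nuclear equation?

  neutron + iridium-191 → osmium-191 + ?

proton

Conserve mass number: 1 + 191 = 191 + A, so A = 1.
Conserve atomic number: 0 + 77 = 76 + Z, so Z = 1.
A = 1 and Z = 1 is hydrogen-1 — a proton.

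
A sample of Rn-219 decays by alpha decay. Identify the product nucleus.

Po-215

Alpha decay: mass number changes by -4, atomic number by -2.
A: 219 − 4 = 215; Z: 86 − 2 = 84.
Z = 84 is polonium, so the daughter is Po-215.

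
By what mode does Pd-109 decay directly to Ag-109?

ΔA = 109 − 109 = 0; ΔZ = 47 − 46 = +1.
A is unchanged and Z rises by 1 — a neutron has become a proton (β⁻ decay).

beta-minus decay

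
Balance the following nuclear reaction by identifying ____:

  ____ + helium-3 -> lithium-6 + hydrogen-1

alpha particle

Conserve mass number: A + 3 = 6 + 1, so A = 4.
Conserve atomic number: Z + 2 = 3 + 1, so Z = 2.
A = 4 and Z = 2 is helium-4 — an alpha particle.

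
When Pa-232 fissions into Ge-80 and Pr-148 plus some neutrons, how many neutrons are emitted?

4

Conserve mass number: 232 = 80 + 148 + k, so k = 232 − 228 = 4.
Check atomic number: 91 = 32 + 59 + 0 = 91. ✓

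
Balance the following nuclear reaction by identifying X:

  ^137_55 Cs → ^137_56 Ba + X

Conserve mass number: 137 = 137 + A, so A = 0.
Conserve atomic number: 55 = 56 + Z, so Z = -1.
A = 0 and Z = -1 is ^0_-1 e — a beta-minus particle.

beta-minus particle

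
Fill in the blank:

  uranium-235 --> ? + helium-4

Conserve mass number: 235 = A + 4, so A = 231.
Conserve atomic number: 92 = Z + 2, so Z = 90.
Z = 90 is thorium, so the species is thorium-231.

Th-231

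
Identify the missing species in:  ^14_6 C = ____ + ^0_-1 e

N-14

Conserve mass number: 14 = A + 0, so A = 14.
Conserve atomic number: 6 = Z − 1, so Z = 7.
Z = 7 is nitrogen, so the species is ^14_7 N.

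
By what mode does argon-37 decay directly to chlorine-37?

beta-plus decay or electron capture

ΔA = 37 − 37 = 0; ΔZ = 17 − 18 = -1.
A is unchanged and Z drops by 1 — a proton has become a neutron (β⁺ emission or electron capture).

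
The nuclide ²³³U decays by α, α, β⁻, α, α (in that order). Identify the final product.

At-217

Start: (A, Z) = (233, 92).
After α: (229, 90).
After α: (225, 88).
After β⁻: (225, 89).
After α: (221, 87).
After α: (217, 85).
Z = 85 is astatine.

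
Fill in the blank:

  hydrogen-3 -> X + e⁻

Conserve mass number: 3 = A + 0, so A = 3.
Conserve atomic number: 1 = Z − 1, so Z = 2.
Z = 2 is helium, so the species is helium-3.

He-3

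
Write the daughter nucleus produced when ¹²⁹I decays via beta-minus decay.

Beta-minus decay: mass number changes by +0, atomic number by +1.
A: 129 = 129; Z: 53 + 1 = 54.
Z = 54 is xenon, so the daughter is ¹²⁹Xe.

Xe-129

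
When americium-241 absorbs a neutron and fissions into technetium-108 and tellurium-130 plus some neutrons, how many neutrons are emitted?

4

Conserve mass number: 242 = 108 + 130 + k, so k = 242 − 238 = 4.
Check atomic number: 95 = 43 + 52 + 0 = 95. ✓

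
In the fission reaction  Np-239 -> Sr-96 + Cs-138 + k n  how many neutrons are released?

Conserve mass number: 239 = 96 + 138 + k, so k = 239 − 234 = 5.
Check atomic number: 93 = 38 + 55 + 0 = 93. ✓

5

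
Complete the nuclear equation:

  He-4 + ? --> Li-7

Conserve mass number: 4 + A = 7, so A = 3.
Conserve atomic number: 2 + Z = 3, so Z = 1.
A = 3 and Z = 1 is H-3 — a triton.

triton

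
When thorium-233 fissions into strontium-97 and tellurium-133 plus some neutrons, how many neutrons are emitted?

Conserve mass number: 233 = 97 + 133 + k, so k = 233 − 230 = 3.
Check atomic number: 90 = 38 + 52 + 0 = 90. ✓

3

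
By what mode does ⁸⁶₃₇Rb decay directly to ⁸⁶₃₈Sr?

ΔA = 86 − 86 = 0; ΔZ = 38 − 37 = +1.
A is unchanged and Z rises by 1 — a neutron has become a proton (β⁻ decay).

beta-minus decay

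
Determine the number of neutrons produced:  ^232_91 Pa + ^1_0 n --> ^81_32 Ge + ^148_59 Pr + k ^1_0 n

4

Conserve mass number: 233 = 81 + 148 + k, so k = 233 − 229 = 4.
Check atomic number: 91 = 32 + 59 + 0 = 91. ✓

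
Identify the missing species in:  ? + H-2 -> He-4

deuteron

Conserve mass number: A + 2 = 4, so A = 2.
Conserve atomic number: Z + 1 = 2, so Z = 1.
A = 2 and Z = 1 is H-2 — a deuteron.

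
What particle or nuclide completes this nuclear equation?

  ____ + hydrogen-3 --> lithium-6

Conserve mass number: A + 3 = 6, so A = 3.
Conserve atomic number: Z + 1 = 3, so Z = 2.
Z = 2 is helium, so the species is helium-3.

He-3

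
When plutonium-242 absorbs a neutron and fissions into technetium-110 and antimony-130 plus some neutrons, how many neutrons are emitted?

3

Conserve mass number: 243 = 110 + 130 + k, so k = 243 − 240 = 3.
Check atomic number: 94 = 43 + 51 + 0 = 94. ✓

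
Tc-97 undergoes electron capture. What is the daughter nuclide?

Electron capture: mass number changes by +0, atomic number by -1.
A: 97 = 97; Z: 43 − 1 = 42.
Z = 42 is molybdenum, so the daughter is Mo-97.

Mo-97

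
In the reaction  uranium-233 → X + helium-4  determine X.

Th-229

Conserve mass number: 233 = A + 4, so A = 229.
Conserve atomic number: 92 = Z + 2, so Z = 90.
Z = 90 is thorium, so the species is thorium-229.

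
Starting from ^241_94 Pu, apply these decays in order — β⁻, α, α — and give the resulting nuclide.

Pa-233

Start: (A, Z) = (241, 94).
After β⁻: (241, 95).
After α: (237, 93).
After α: (233, 91).
Z = 91 is protactinium.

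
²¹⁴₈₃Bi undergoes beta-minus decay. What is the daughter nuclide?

Po-214

Beta-minus decay: mass number changes by +0, atomic number by +1.
A: 214 = 214; Z: 83 + 1 = 84.
Z = 84 is polonium, so the daughter is ²¹⁴₈₄Po.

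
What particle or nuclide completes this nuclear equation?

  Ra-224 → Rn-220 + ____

Conserve mass number: 224 = 220 + A, so A = 4.
Conserve atomic number: 88 = 86 + Z, so Z = 2.
A = 4 and Z = 2 is He-4 — an alpha particle.

alpha particle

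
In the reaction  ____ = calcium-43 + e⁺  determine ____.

Conserve mass number: A = 43 + 0, so A = 43.
Conserve atomic number: Z = 20 + 1, so Z = 21.
Z = 21 is scandium, so the species is scandium-43.

Sc-43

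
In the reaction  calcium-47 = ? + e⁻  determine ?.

Conserve mass number: 47 = A + 0, so A = 47.
Conserve atomic number: 20 = Z − 1, so Z = 21.
Z = 21 is scandium, so the species is scandium-47.

Sc-47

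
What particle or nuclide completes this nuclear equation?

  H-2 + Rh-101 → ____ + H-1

Rh-102

Conserve mass number: 2 + 101 = A + 1, so A = 102.
Conserve atomic number: 1 + 45 = Z + 1, so Z = 45.
Z = 45 is rhodium, so the species is Rh-102.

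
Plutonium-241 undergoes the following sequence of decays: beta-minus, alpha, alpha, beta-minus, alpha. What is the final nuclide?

Th-229

Start: (A, Z) = (241, 94).
After β⁻: (241, 95).
After α: (237, 93).
After α: (233, 91).
After β⁻: (233, 92).
After α: (229, 90).
Z = 90 is thorium.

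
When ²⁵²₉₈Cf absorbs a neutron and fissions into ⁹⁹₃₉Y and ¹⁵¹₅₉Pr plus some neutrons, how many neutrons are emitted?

Conserve mass number: 253 = 99 + 151 + k, so k = 253 − 250 = 3.
Check atomic number: 98 = 39 + 59 + 0 = 98. ✓

3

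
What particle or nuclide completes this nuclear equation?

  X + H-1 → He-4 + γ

triton

Conserve mass number: A + 1 = 4 + 0, so A = 3.
Conserve atomic number: Z + 1 = 2 + 0, so Z = 1.
A = 3 and Z = 1 is H-3 — a triton.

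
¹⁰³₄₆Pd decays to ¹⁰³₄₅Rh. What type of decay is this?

ΔA = 103 − 103 = 0; ΔZ = 45 − 46 = -1.
A is unchanged and Z drops by 1 — a proton has become a neutron (β⁺ emission or electron capture).

beta-plus decay or electron capture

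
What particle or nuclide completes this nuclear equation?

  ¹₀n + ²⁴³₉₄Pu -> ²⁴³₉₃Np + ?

proton

Conserve mass number: 1 + 243 = 243 + A, so A = 1.
Conserve atomic number: 0 + 94 = 93 + Z, so Z = 1.
A = 1 and Z = 1 is ¹₁H — a proton.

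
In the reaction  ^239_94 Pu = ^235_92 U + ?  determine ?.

Conserve mass number: 239 = 235 + A, so A = 4.
Conserve atomic number: 94 = 92 + Z, so Z = 2.
A = 4 and Z = 2 is ^4_2 He — an alpha particle.

alpha particle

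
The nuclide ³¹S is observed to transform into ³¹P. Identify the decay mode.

ΔA = 31 − 31 = 0; ΔZ = 15 − 16 = -1.
A is unchanged and Z drops by 1 — a proton has become a neutron (β⁺ emission or electron capture).

beta-plus decay or electron capture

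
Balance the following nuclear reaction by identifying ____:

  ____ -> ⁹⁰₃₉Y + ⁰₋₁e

Sr-90

Conserve mass number: A = 90 + 0, so A = 90.
Conserve atomic number: Z = 39 − 1, so Z = 38.
Z = 38 is strontium, so the species is ⁹⁰₃₈Sr.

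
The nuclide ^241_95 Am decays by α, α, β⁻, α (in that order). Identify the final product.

Start: (A, Z) = (241, 95).
After α: (237, 93).
After α: (233, 91).
After β⁻: (233, 92).
After α: (229, 90).
Z = 90 is thorium.

Th-229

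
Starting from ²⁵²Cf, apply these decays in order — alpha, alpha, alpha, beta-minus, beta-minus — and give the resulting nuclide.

Pu-240

Start: (A, Z) = (252, 98).
After α: (248, 96).
After α: (244, 94).
After α: (240, 92).
After β⁻: (240, 93).
After β⁻: (240, 94).
Z = 94 is plutonium.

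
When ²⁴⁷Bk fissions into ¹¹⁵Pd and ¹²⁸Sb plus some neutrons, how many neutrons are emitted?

Conserve mass number: 247 = 115 + 128 + k, so k = 247 − 243 = 4.
Check atomic number: 97 = 46 + 51 + 0 = 97. ✓

4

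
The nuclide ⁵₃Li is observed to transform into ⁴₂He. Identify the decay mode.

ΔA = 4 − 5 = -1; ΔZ = 2 − 3 = -1.
A drops by 1 and Z drops by 1 — a proton was emitted.

proton emission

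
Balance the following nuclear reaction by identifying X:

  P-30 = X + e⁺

Si-30

Conserve mass number: 30 = A + 0, so A = 30.
Conserve atomic number: 15 = Z + 1, so Z = 14.
Z = 14 is silicon, so the species is Si-30.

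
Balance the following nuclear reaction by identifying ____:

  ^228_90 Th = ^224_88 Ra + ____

alpha particle

Conserve mass number: 228 = 224 + A, so A = 4.
Conserve atomic number: 90 = 88 + Z, so Z = 2.
A = 4 and Z = 2 is ^4_2 He — an alpha particle.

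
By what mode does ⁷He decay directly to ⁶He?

neutron emission

ΔA = 6 − 7 = -1; ΔZ = 2 − 2 = +0.
A drops by 1 with Z unchanged — a neutron was emitted.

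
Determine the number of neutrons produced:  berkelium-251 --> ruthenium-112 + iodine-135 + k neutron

4

Conserve mass number: 251 = 112 + 135 + k, so k = 251 − 247 = 4.
Check atomic number: 97 = 44 + 53 + 0 = 97. ✓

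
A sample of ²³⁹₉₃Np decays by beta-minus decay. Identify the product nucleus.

Pu-239

Beta-minus decay: mass number changes by +0, atomic number by +1.
A: 239 = 239; Z: 93 + 1 = 94.
Z = 94 is plutonium, so the daughter is ²³⁹₉₄Pu.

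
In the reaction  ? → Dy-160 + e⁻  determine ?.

Conserve mass number: A = 160 + 0, so A = 160.
Conserve atomic number: Z = 66 − 1, so Z = 65.
Z = 65 is terbium, so the species is Tb-160.

Tb-160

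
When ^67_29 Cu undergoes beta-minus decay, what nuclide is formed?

Zn-67

Beta-minus decay: mass number changes by +0, atomic number by +1.
A: 67 = 67; Z: 29 + 1 = 30.
Z = 30 is zinc, so the daughter is ^67_30 Zn.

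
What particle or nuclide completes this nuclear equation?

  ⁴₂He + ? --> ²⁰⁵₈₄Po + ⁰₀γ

Conserve mass number: 4 + A = 205 + 0, so A = 201.
Conserve atomic number: 2 + Z = 84 + 0, so Z = 82.
Z = 82 is lead, so the species is ²⁰¹₈₂Pb.

Pb-201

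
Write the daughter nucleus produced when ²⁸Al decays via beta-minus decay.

Beta-minus decay: mass number changes by +0, atomic number by +1.
A: 28 = 28; Z: 13 + 1 = 14.
Z = 14 is silicon, so the daughter is ²⁸Si.

Si-28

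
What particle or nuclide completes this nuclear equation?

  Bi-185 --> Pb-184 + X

Conserve mass number: 185 = 184 + A, so A = 1.
Conserve atomic number: 83 = 82 + Z, so Z = 1.
A = 1 and Z = 1 is H-1 — a proton.

proton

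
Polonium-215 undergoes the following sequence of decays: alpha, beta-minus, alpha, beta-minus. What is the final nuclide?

Start: (A, Z) = (215, 84).
After α: (211, 82).
After β⁻: (211, 83).
After α: (207, 81).
After β⁻: (207, 82).
Z = 82 is lead.

Pb-207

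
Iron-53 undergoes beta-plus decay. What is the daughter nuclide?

Mn-53

Beta-plus decay: mass number changes by +0, atomic number by -1.
A: 53 = 53; Z: 26 − 1 = 25.
Z = 25 is manganese, so the daughter is manganese-53.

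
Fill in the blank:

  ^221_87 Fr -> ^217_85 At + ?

Conserve mass number: 221 = 217 + A, so A = 4.
Conserve atomic number: 87 = 85 + Z, so Z = 2.
A = 4 and Z = 2 is ^4_2 He — an alpha particle.

alpha particle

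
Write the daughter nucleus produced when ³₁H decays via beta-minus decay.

He-3

Beta-minus decay: mass number changes by +0, atomic number by +1.
A: 3 = 3; Z: 1 + 1 = 2.
Z = 2 is helium, so the daughter is ³₂He.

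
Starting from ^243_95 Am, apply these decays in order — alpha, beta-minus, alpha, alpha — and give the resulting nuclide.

Start: (A, Z) = (243, 95).
After α: (239, 93).
After β⁻: (239, 94).
After α: (235, 92).
After α: (231, 90).
Z = 90 is thorium.

Th-231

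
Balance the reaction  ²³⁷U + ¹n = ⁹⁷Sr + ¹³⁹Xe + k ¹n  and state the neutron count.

Conserve mass number: 238 = 97 + 139 + k, so k = 238 − 236 = 2.
Check atomic number: 92 = 38 + 54 + 0 = 92. ✓

2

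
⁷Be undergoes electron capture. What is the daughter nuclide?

Li-7

Electron capture: mass number changes by +0, atomic number by -1.
A: 7 = 7; Z: 4 − 1 = 3.
Z = 3 is lithium, so the daughter is ⁷Li.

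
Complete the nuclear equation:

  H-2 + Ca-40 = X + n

Sc-41

Conserve mass number: 2 + 40 = A + 1, so A = 41.
Conserve atomic number: 1 + 20 = Z + 0, so Z = 21.
Z = 21 is scandium, so the species is Sc-41.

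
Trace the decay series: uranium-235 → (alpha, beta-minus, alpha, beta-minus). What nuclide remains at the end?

Th-227

Start: (A, Z) = (235, 92).
After α: (231, 90).
After β⁻: (231, 91).
After α: (227, 89).
After β⁻: (227, 90).
Z = 90 is thorium.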